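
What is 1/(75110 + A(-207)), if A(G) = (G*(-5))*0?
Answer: 1/75110 ≈ 1.3314e-5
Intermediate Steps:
A(G) = 0 (A(G) = -5*G*0 = 0)
1/(75110 + A(-207)) = 1/(75110 + 0) = 1/75110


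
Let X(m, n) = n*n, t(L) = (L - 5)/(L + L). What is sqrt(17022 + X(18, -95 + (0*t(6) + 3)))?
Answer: sqrt(25486) ≈ 159.64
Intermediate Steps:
t(L) = (-5 + L)/(2*L) (t(L) = (-5 + L)/((2*L)) = (-5 + L)*(1/(2*L)) = (-5 + L)/(2*L))
X(m, n) = n**2
sqrt(17022 + X(18, -95 + (0*t(6) + 3))) = sqrt(17022 + (-95 + (0*((1/2)*(-5 + 6)/6) + 3))**2) = sqrt(17022 + (-95 + (0*((1/2)*(1/6)*1) + 3))**2) = sqrt(17022 + (-95 + (0*(1/12) + 3))**2) = sqrt(17022 + (-95 + (0 + 3))**2) = sqrt(17022 + (-95 + 3)**2) = sqrt(17022 + (-92)**2) = sqrt(17022 + 8464) = sqrt(25486)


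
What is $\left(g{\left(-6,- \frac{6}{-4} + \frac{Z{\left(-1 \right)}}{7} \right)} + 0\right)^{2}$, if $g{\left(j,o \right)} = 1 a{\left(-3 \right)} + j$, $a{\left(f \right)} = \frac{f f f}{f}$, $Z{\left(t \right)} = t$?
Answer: $9$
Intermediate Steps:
$a{\left(f \right)} = f^{2}$ ($a{\left(f \right)} = \frac{f^{2} f}{f} = \frac{f^{3}}{f} = f^{2}$)
$g{\left(j,o \right)} = 9 + j$ ($g{\left(j,o \right)} = 1 \left(-3\right)^{2} + j = 1 \cdot 9 + j = 9 + j$)
$\left(g{\left(-6,- \frac{6}{-4} + \frac{Z{\left(-1 \right)}}{7} \right)} + 0\right)^{2} = \left(\left(9 - 6\right) + 0\right)^{2} = \left(3 + 0\right)^{2} = 3^{2} = 9$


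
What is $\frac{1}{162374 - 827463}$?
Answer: $- \frac{1}{665089} \approx -1.5036 \cdot 10^{-6}$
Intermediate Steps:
$\frac{1}{162374 - 827463} = \frac{1}{-665089} = - \frac{1}{665089}$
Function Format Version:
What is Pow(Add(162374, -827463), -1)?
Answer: Rational(-1, 665089) ≈ -1.5036e-6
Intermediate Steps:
Pow(Add(162374, -827463), -1) = Pow(-665089, -1) = Rational(-1, 665089)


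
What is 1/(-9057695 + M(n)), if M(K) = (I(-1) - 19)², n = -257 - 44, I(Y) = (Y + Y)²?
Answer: -1/9057470 ≈ -1.1041e-7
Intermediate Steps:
I(Y) = 4*Y² (I(Y) = (2*Y)² = 4*Y²)
n = -301
M(K) = 225 (M(K) = (4*(-1)² - 19)² = (4*1 - 19)² = (4 - 19)² = (-15)² = 225)
1/(-9057695 + M(n)) = 1/(-9057695 + 225) = 1/(-9057470) = -1/9057470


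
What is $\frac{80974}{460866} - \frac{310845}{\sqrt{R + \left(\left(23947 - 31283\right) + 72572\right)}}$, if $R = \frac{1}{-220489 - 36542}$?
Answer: $\frac{40487}{230433} - \frac{186507 \sqrt{9772816546165}}{479076409} \approx -1216.9$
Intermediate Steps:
$R = - \frac{1}{257031}$ ($R = \frac{1}{-257031} = - \frac{1}{257031} \approx -3.8906 \cdot 10^{-6}$)
$\frac{80974}{460866} - \frac{310845}{\sqrt{R + \left(\left(23947 - 31283\right) + 72572\right)}} = \frac{80974}{460866} - \frac{310845}{\sqrt{- \frac{1}{257031} + \left(\left(23947 - 31283\right) + 72572\right)}} = 80974 \cdot \frac{1}{460866} - \frac{310845}{\sqrt{- \frac{1}{257031} + \left(-7336 + 72572\right)}} = \frac{40487}{230433} - \frac{310845}{\sqrt{- \frac{1}{257031} + 65236}} = \frac{40487}{230433} - \frac{310845}{\sqrt{\frac{16767674315}{257031}}} = \frac{40487}{230433} - \frac{310845}{\frac{7}{85677} \sqrt{9772816546165}} = \frac{40487}{230433} - 310845 \frac{3 \sqrt{9772816546165}}{2395382045} = \frac{40487}{230433} - \frac{186507 \sqrt{9772816546165}}{479076409}$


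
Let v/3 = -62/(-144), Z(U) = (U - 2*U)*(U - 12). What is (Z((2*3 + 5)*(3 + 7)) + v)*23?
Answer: -5949847/24 ≈ -2.4791e+5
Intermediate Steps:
Z(U) = -U*(-12 + U) (Z(U) = (-U)*(-12 + U) = -U*(-12 + U))
v = 31/24 (v = 3*(-62/(-144)) = 3*(-62*(-1/144)) = 3*(31/72) = 31/24 ≈ 1.2917)
(Z((2*3 + 5)*(3 + 7)) + v)*23 = (((2*3 + 5)*(3 + 7))*(12 - (2*3 + 5)*(3 + 7)) + 31/24)*23 = (((6 + 5)*10)*(12 - (6 + 5)*10) + 31/24)*23 = ((11*10)*(12 - 11*10) + 31/24)*23 = (110*(12 - 1*110) + 31/24)*23 = (110*(12 - 110) + 31/24)*23 = (110*(-98) + 31/24)*23 = (-10780 + 31/24)*23 = -258689/24*23 = -5949847/24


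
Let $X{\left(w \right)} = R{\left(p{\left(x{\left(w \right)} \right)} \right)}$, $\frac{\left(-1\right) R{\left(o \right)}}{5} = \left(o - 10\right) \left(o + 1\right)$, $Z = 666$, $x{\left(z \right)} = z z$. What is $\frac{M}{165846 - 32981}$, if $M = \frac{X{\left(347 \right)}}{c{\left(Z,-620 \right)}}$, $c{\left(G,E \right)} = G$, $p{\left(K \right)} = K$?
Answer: $- \frac{2416207265}{2949603} \approx -819.16$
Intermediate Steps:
$x{\left(z \right)} = z^{2}$
$R{\left(o \right)} = - 5 \left(1 + o\right) \left(-10 + o\right)$ ($R{\left(o \right)} = - 5 \left(o - 10\right) \left(o + 1\right) = - 5 \left(-10 + o\right) \left(1 + o\right) = - 5 \left(1 + o\right) \left(-10 + o\right)$)
$X{\left(w \right)} = 50 - 5 w^{4} + 45 w^{2}$ ($X{\left(w \right)} = 50 - 5 \left(w^{2}\right)^{2} + 45 w^{2} = 50 - 5 w^{4} + 45 w^{2}$)
$M = - \frac{12081036325}{111}$ ($M = \frac{50 - 5 \cdot 347^{4} + 45 \cdot 347^{2}}{666} = \left(50 - 72491636405 + 45 \cdot 120409\right) \frac{1}{666} = \left(50 - 72491636405 + 5418405\right) \frac{1}{666} = \left(-72486217950\right) \frac{1}{666} = - \frac{12081036325}{111} \approx -1.0884 \cdot 10^{8}$)
$\frac{M}{165846 - 32981} = - \frac{12081036325}{111 \left(165846 - 32981\right)} = - \frac{12081036325}{111 \cdot 132865} = \left(- \frac{12081036325}{111}\right) \frac{1}{132865} = - \frac{2416207265}{2949603}$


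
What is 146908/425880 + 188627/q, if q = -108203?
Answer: -16109145109/11520373410 ≈ -1.3983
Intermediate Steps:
146908/425880 + 188627/q = 146908/425880 + 188627/(-108203) = 146908*(1/425880) + 188627*(-1/108203) = 36727/106470 - 188627/108203 = -16109145109/11520373410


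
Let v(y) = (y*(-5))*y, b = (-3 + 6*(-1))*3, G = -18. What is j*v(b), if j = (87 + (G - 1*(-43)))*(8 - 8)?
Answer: 0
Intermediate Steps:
b = -27 (b = (-3 - 6)*3 = -9*3 = -27)
j = 0 (j = (87 + (-18 - 1*(-43)))*(8 - 8) = (87 + (-18 + 43))*0 = (87 + 25)*0 = 112*0 = 0)
v(y) = -5*y² (v(y) = (-5*y)*y = -5*y²)
j*v(b) = 0*(-5*(-27)²) = 0*(-5*729) = 0*(-3645) = 0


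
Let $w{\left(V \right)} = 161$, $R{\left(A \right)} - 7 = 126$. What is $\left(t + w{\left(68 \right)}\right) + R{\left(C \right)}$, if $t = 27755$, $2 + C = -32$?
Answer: $28049$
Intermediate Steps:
$C = -34$ ($C = -2 - 32 = -34$)
$R{\left(A \right)} = 133$ ($R{\left(A \right)} = 7 + 126 = 133$)
$\left(t + w{\left(68 \right)}\right) + R{\left(C \right)} = \left(27755 + 161\right) + 133 = 27916 + 133 = 28049$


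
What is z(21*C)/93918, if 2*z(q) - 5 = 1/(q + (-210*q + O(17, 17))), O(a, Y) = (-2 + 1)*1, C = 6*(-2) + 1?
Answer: 241391/9068346408 ≈ 2.6619e-5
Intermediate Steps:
C = -11 (C = -12 + 1 = -11)
O(a, Y) = -1 (O(a, Y) = -1*1 = -1)
z(q) = 5/2 + 1/(2*(-1 - 209*q)) (z(q) = 5/2 + 1/(2*(q + (-210*q - 1))) = 5/2 + 1/(2*(q + (-1 - 210*q))) = 5/2 + 1/(2*(-1 - 209*q)))
z(21*C)/93918 = ((4 + 1045*(21*(-11)))/(2*(1 + 209*(21*(-11)))))/93918 = ((4 + 1045*(-231))/(2*(1 + 209*(-231))))*(1/93918) = ((4 - 241395)/(2*(1 - 48279)))*(1/93918) = ((1/2)*(-241391)/(-48278))*(1/93918) = ((1/2)*(-1/48278)*(-241391))*(1/93918) = (241391/96556)*(1/93918) = 241391/9068346408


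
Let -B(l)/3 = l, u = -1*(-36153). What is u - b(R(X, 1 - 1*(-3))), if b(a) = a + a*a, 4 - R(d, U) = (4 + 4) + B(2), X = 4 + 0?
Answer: 36147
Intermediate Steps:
u = 36153
B(l) = -3*l
X = 4
R(d, U) = 2 (R(d, U) = 4 - ((4 + 4) - 3*2) = 4 - (8 - 6) = 4 - 1*2 = 4 - 2 = 2)
b(a) = a + a²
u - b(R(X, 1 - 1*(-3))) = 36153 - 2*(1 + 2) = 36153 - 2*3 = 36153 - 1*6 = 36153 - 6 = 36147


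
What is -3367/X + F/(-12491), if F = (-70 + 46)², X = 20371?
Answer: -4137761/19573397 ≈ -0.21140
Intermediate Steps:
F = 576 (F = (-24)² = 576)
-3367/X + F/(-12491) = -3367/20371 + 576/(-12491) = -3367*1/20371 + 576*(-1/12491) = -259/1567 - 576/12491 = -4137761/19573397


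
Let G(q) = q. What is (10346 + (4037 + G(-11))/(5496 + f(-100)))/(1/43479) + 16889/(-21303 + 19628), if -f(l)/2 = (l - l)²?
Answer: 690228749740951/1534300 ≈ 4.4987e+8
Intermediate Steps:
f(l) = 0 (f(l) = -2*(l - l)² = -2*0² = -2*0 = 0)
(10346 + (4037 + G(-11))/(5496 + f(-100)))/(1/43479) + 16889/(-21303 + 19628) = (10346 + (4037 - 11)/(5496 + 0))/(1/43479) + 16889/(-21303 + 19628) = (10346 + 4026/5496)/(1/43479) + 16889/(-1675) = (10346 + 4026*(1/5496))*43479 + 16889*(-1/1675) = (10346 + 671/916)*43479 - 16889/1675 = (9477607/916)*43479 - 16889/1675 = 412076874753/916 - 16889/1675 = 690228749740951/1534300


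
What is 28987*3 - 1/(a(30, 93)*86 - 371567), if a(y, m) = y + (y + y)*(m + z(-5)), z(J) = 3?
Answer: 10989522452/126373 ≈ 86961.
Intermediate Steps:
a(y, m) = y + 2*y*(3 + m) (a(y, m) = y + (y + y)*(m + 3) = y + (2*y)*(3 + m) = y + 2*y*(3 + m))
28987*3 - 1/(a(30, 93)*86 - 371567) = 28987*3 - 1/((30*(7 + 2*93))*86 - 371567) = 86961 - 1/((30*(7 + 186))*86 - 371567) = 86961 - 1/((30*193)*86 - 371567) = 86961 - 1/(5790*86 - 371567) = 86961 - 1/(497940 - 371567) = 86961 - 1/126373 = 10989522452/126373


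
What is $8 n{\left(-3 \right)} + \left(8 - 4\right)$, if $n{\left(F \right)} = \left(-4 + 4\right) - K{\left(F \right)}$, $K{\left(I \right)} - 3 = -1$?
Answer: $-12$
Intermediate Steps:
$K{\left(I \right)} = 2$ ($K{\left(I \right)} = 3 - 1 = 2$)
$n{\left(F \right)} = -2$ ($n{\left(F \right)} = \left(-4 + 4\right) - 2 = 0 - 2 = -2$)
$8 n{\left(-3 \right)} + \left(8 - 4\right) = 8 \left(-2\right) + \left(8 - 4\right) = -16 + \left(8 - 4\right) = -16 + 4 = -12$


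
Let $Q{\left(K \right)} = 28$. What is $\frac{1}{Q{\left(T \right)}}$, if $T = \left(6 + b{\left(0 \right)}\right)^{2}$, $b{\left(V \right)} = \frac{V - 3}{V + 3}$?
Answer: $\frac{1}{28} \approx 0.035714$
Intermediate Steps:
$b{\left(V \right)} = \frac{-3 + V}{3 + V}$
$T = 25$ ($T = \left(6 + \frac{-3 + 0}{3 + 0}\right)^{2} = \left(6 + \frac{1}{3} \left(-3\right)\right)^{2} = \left(6 - 1\right)^{2} = 5^{2} = 25$)
$\frac{1}{Q{\left(T \right)}} = \frac{1}{28}$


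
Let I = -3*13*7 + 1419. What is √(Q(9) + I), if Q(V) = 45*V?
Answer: √1551 ≈ 39.383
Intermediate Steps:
I = 1146 (I = -39*7 + 1419 = -273 + 1419 = 1146)
√(Q(9) + I) = √(45*9 + 1146) = √(405 + 1146) = √1551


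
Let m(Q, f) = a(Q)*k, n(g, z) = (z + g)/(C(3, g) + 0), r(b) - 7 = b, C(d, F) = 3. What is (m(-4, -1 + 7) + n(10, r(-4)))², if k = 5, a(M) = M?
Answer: 2209/9 ≈ 245.44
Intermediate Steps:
r(b) = 7 + b
n(g, z) = g/3 + z/3 (n(g, z) = (z + g)/(3 + 0) = (g + z)/3 = (g + z)*(⅓) = g/3 + z/3)
m(Q, f) = 5*Q (m(Q, f) = Q*5 = 5*Q)
(m(-4, -1 + 7) + n(10, r(-4)))² = (5*(-4) + ((⅓)*10 + (7 - 4)/3))² = (-20 + (10/3 + (⅓)*3))² = (-20 + (10/3 + 1))² = (-20 + 13/3)² = (-47/3)² = 2209/9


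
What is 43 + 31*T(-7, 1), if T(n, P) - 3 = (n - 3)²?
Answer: 3236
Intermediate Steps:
T(n, P) = 3 + (-3 + n)² (T(n, P) = 3 + (n - 3)² = 3 + (-3 + n)²)
43 + 31*T(-7, 1) = 43 + 31*(3 + (-3 - 7)²) = 43 + 31*(3 + (-10)²) = 43 + 31*(3 + 100) = 43 + 31*103 = 43 + 3193 = 3236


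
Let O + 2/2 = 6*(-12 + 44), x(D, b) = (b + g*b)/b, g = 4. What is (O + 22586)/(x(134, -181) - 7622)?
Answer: -22777/7617 ≈ -2.9903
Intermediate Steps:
x(D, b) = 5 (x(D, b) = (b + 4*b)/b = (5*b)/b = 5)
O = 191 (O = -1 + 6*(-12 + 44) = -1 + 6*32 = -1 + 192 = 191)
(O + 22586)/(x(134, -181) - 7622) = (191 + 22586)/(5 - 7622) = 22777/(-7617) = 22777*(-1/7617) = -22777/7617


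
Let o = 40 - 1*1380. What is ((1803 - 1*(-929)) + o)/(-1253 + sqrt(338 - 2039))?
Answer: -124584/112265 - 6264*I*sqrt(21)/785855 ≈ -1.1097 - 0.036527*I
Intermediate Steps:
o = -1340 (o = 40 - 1380 = -1340)
((1803 - 1*(-929)) + o)/(-1253 + sqrt(338 - 2039)) = ((1803 - 1*(-929)) - 1340)/(-1253 + sqrt(338 - 2039)) = ((1803 + 929) - 1340)/(-1253 + sqrt(-1701)) = (2732 - 1340)/(-1253 + 9*I*sqrt(21)) = 1392/(-1253 + 9*I*sqrt(21))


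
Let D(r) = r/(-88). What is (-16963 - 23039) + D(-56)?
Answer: -440015/11 ≈ -40001.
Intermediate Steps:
D(r) = -r/88 (D(r) = r*(-1/88) = -r/88)
(-16963 - 23039) + D(-56) = (-16963 - 23039) - 1/88*(-56) = -40002 + 7/11 = -440015/11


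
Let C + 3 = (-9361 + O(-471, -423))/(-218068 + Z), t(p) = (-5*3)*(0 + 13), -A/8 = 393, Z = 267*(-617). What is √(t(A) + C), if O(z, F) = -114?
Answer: I*√29011530354977/382807 ≈ 14.07*I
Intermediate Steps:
Z = -164739
A = -3144 (A = -8*393 = -3144)
t(p) = -195 (t(p) = -15*13 = -195)
C = -1138946/382807 (C = -3 + (-9361 - 114)/(-218068 - 164739) = -3 - 9475/(-382807) = -3 - 9475*(-1/382807) = -3 + 9475/382807 = -1138946/382807 ≈ -2.9753)
√(t(A) + C) = √(-195 - 1138946/382807) = √(-75786311/382807) = I*√29011530354977/382807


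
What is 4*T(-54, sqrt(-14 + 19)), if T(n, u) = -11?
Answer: -44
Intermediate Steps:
4*T(-54, sqrt(-14 + 19)) = 4*(-11) = -44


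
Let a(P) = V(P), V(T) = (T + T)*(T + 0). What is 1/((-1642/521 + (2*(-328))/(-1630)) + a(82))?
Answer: 424615/5709055178 ≈ 7.4376e-5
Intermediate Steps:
V(T) = 2*T² (V(T) = (2*T)*T = 2*T²)
a(P) = 2*P²
1/((-1642/521 + (2*(-328))/(-1630)) + a(82)) = 1/((-1642/521 + (2*(-328))/(-1630)) + 2*82²) = 1/((-1642*1/521 - 656*(-1/1630)) + 2*6724) = 1/((-1642/521 + 328/815) + 13448) = 1/(-1167342/424615 + 13448) = 1/(5709055178/424615) = 424615/5709055178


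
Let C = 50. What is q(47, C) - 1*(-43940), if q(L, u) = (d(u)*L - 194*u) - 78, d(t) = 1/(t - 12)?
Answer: 1298203/38 ≈ 34163.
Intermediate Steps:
d(t) = 1/(-12 + t)
q(L, u) = -78 - 194*u + L/(-12 + u) (q(L, u) = (L/(-12 + u) - 194*u) - 78 = (-194*u + L/(-12 + u)) - 78 = -78 - 194*u + L/(-12 + u))
q(47, C) - 1*(-43940) = (936 + 47 - 194*50**2 + 2250*50)/(-12 + 50) - 1*(-43940) = (936 + 47 - 194*2500 + 112500)/38 + 43940 = (936 + 47 - 485000 + 112500)/38 + 43940 = (1/38)*(-371517) + 43940 = -371517/38 + 43940 = 1298203/38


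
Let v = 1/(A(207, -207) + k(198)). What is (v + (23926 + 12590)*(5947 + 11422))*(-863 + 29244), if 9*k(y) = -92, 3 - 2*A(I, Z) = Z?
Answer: 15354466754966601/853 ≈ 1.8001e+13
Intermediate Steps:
A(I, Z) = 3/2 - Z/2
k(y) = -92/9 (k(y) = (⅑)*(-92) = -92/9)
v = 9/853 (v = 1/((3/2 - ½*(-207)) - 92/9) = 1/((3/2 + 207/2) - 92/9) = 1/(105 - 92/9) = 1/(853/9) = 9/853 ≈ 0.010551)
(v + (23926 + 12590)*(5947 + 11422))*(-863 + 29244) = (9/853 + (23926 + 12590)*(5947 + 11422))*(-863 + 29244) = (9/853 + 36516*17369)*28381 = (9/853 + 634246404)*28381 = (541012182621/853)*28381 = 15354466754966601/853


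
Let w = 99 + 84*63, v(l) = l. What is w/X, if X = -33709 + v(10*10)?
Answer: -1797/11203 ≈ -0.16040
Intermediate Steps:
X = -33609 (X = -33709 + 10*10 = -33709 + 100 = -33609)
w = 5391 (w = 99 + 5292 = 5391)
w/X = 5391/(-33609) = 5391*(-1/33609) = -1797/11203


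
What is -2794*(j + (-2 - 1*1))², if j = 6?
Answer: -25146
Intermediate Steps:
-2794*(j + (-2 - 1*1))² = -2794*(6 + (-2 - 1*1))² = -2794*(6 + (-2 - 1))² = -2794*(6 - 3)² = -2794*3² = -2794*9 = -25146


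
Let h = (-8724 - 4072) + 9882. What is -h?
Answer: 2914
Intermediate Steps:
h = -2914 (h = -12796 + 9882 = -2914)
-h = -1*(-2914) = 2914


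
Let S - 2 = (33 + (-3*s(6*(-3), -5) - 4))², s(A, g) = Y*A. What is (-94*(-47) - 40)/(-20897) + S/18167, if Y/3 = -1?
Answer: 290153701/379635799 ≈ 0.76429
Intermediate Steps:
Y = -3 (Y = 3*(-1) = -3)
s(A, g) = -3*A
S = 17691 (S = 2 + (33 + (-(-9)*6*(-3) - 4))² = 2 + (33 + (-(-9)*(-18) - 4))² = 2 + (33 + (-3*54 - 4))² = 2 + (33 + (-162 - 4))² = 2 + (33 - 166)² = 2 + (-133)² = 2 + 17689 = 17691)
(-94*(-47) - 40)/(-20897) + S/18167 = (-94*(-47) - 40)/(-20897) + 17691/18167 = (4418 - 40)*(-1/20897) + 17691*(1/18167) = 4378*(-1/20897) + 17691/18167 = -4378/20897 + 17691/18167 = 290153701/379635799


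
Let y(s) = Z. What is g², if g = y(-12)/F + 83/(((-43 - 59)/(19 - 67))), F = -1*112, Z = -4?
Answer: 346294881/226576 ≈ 1528.4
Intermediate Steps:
F = -112
y(s) = -4
g = 18609/476 (g = -4/(-112) + 83/(((-43 - 59)/(19 - 67))) = -4*(-1/112) + 83/((-102/(-48))) = 1/28 + 83/((-102*(-1/48))) = 1/28 + 83/(17/8) = 1/28 + 83*(8/17) = 1/28 + 664/17 = 18609/476 ≈ 39.095)
g² = (18609/476)² = 346294881/226576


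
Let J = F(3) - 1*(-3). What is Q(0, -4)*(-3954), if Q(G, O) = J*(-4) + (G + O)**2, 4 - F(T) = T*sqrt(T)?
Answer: 47448 - 47448*sqrt(3) ≈ -34734.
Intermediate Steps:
F(T) = 4 - T**(3/2) (F(T) = 4 - T*sqrt(T) = 4 - T**(3/2))
J = 7 - 3*sqrt(3) (J = (4 - 3**(3/2)) - 1*(-3) = (4 - 3*sqrt(3)) + 3 = 7 - 3*sqrt(3) ≈ 1.8038)
Q(G, O) = -28 + (G + O)**2 + 12*sqrt(3) (Q(G, O) = (7 - 3*sqrt(3))*(-4) + (G + O)**2 = (-28 + 12*sqrt(3)) + (G + O)**2 = -28 + (G + O)**2 + 12*sqrt(3))
Q(0, -4)*(-3954) = (-28 + (0 - 4)**2 + 12*sqrt(3))*(-3954) = (-28 + (-4)**2 + 12*sqrt(3))*(-3954) = (-28 + 16 + 12*sqrt(3))*(-3954) = (-12 + 12*sqrt(3))*(-3954) = 47448 - 47448*sqrt(3)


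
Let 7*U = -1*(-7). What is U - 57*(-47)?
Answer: 2680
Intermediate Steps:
U = 1 (U = (-1*(-7))/7 = (⅐)*7 = 1)
U - 57*(-47) = 1 - 57*(-47) = 1 + 2679 = 2680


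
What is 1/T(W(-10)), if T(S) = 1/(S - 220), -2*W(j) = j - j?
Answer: -220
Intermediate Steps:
W(j) = 0 (W(j) = -(j - j)/2 = -1/2*0 = 0)
T(S) = 1/(-220 + S)
1/T(W(-10)) = 1/(1/(-220 + 0)) = 1/(1/(-220)) = 1/(-1/220) = -220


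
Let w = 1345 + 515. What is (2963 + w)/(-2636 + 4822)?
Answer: 4823/2186 ≈ 2.2063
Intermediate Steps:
w = 1860
(2963 + w)/(-2636 + 4822) = (2963 + 1860)/(-2636 + 4822) = 4823/2186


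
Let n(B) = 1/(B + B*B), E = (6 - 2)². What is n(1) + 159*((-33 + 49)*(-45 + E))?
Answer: -147551/2 ≈ -73776.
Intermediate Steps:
E = 16 (E = 4² = 16)
n(B) = 1/(B + B²)
n(1) + 159*((-33 + 49)*(-45 + E)) = 1/(1*(1 + 1)) + 159*((-33 + 49)*(-45 + 16)) = 1/2 + 159*(16*(-29)) = 1*(½) + 159*(-464) = ½ - 73776 = -147551/2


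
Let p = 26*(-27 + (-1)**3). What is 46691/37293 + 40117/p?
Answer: -208870319/3878472 ≈ -53.854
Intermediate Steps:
p = -728 (p = 26*(-27 - 1) = 26*(-28) = -728)
46691/37293 + 40117/p = 46691/37293 + 40117/(-728) = 46691*(1/37293) + 40117*(-1/728) = 46691/37293 - 5731/104 = -208870319/3878472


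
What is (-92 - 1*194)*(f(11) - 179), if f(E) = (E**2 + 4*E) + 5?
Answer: 2574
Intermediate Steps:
f(E) = 5 + E**2 + 4*E
(-92 - 1*194)*(f(11) - 179) = (-92 - 1*194)*((5 + 11**2 + 4*11) - 179) = (-92 - 194)*((5 + 121 + 44) - 179) = -286*(170 - 179) = -286*(-9) = 2574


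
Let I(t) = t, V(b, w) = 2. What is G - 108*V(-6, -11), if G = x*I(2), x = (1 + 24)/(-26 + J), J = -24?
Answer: -217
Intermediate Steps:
x = -½ (x = (1 + 24)/(-26 - 24) = 25/(-50) = 25*(-1/50) = -½ ≈ -0.50000)
G = -1 (G = -½*2 = -1)
G - 108*V(-6, -11) = -1 - 108*2 = -1 - 216 = -217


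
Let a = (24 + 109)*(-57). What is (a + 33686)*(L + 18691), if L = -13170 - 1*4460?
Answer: 27697405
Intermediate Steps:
a = -7581 (a = 133*(-57) = -7581)
L = -17630 (L = -13170 - 4460 = -17630)
(a + 33686)*(L + 18691) = (-7581 + 33686)*(-17630 + 18691) = 26105*1061 = 27697405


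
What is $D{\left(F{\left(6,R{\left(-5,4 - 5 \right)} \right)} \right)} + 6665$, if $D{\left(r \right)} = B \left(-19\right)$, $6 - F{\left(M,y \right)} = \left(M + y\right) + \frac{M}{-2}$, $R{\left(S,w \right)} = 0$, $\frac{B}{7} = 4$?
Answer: $6133$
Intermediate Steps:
$B = 28$ ($B = 7 \cdot 4 = 28$)
$F{\left(M,y \right)} = 6 - y - \frac{M}{2}$ ($F{\left(M,y \right)} = 6 - \left(\left(M + y\right) + \frac{M}{-2}\right) = 6 - \left(\left(M + y\right) + M \left(- \frac{1}{2}\right)\right) = 6 - \left(\left(M + y\right) - \frac{M}{2}\right) = 6 - \left(y + \frac{M}{2}\right) = 6 - y - \frac{M}{2}$)
$D{\left(r \right)} = -532$ ($D{\left(r \right)} = 28 \left(-19\right) = -532$)
$D{\left(F{\left(6,R{\left(-5,4 - 5 \right)} \right)} \right)} + 6665 = -532 + 6665 = 6133$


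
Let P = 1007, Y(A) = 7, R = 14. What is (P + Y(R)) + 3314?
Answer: 4328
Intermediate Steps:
(P + Y(R)) + 3314 = (1007 + 7) + 3314 = 1014 + 3314 = 4328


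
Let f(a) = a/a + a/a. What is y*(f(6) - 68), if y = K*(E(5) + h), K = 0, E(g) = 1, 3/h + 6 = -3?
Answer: 0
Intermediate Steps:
h = -⅓ (h = 3/(-6 - 3) = 3/(-9) = 3*(-⅑) = -⅓ ≈ -0.33333)
f(a) = 2 (f(a) = 1 + 1 = 2)
y = 0 (y = 0*(1 - ⅓) = 0*(⅔) = 0)
y*(f(6) - 68) = 0*(2 - 68) = 0*(-66) = 0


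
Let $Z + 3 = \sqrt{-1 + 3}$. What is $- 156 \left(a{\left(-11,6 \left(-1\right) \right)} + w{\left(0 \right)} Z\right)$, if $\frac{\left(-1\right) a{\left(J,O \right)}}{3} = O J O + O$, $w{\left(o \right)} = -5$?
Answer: $-190476 + 780 \sqrt{2} \approx -1.8937 \cdot 10^{5}$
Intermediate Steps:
$a{\left(J,O \right)} = - 3 O - 3 J O^{2}$ ($a{\left(J,O \right)} = - 3 \left(O J O + O\right) = - 3 \left(J O O + O\right) = - 3 \left(J O^{2} + O\right) = - 3 \left(O + J O^{2}\right) = - 3 O - 3 J O^{2}$)
$Z = -3 + \sqrt{2}$ ($Z = -3 + \sqrt{-1 + 3} = -3 + \sqrt{2} \approx -1.5858$)
$- 156 \left(a{\left(-11,6 \left(-1\right) \right)} + w{\left(0 \right)} Z\right) = - 156 \left(- 3 \cdot 6 \left(-1\right) \left(1 - 11 \cdot 6 \left(-1\right)\right) - 5 \left(-3 + \sqrt{2}\right)\right) = - 156 \left(\left(-3\right) \left(-6\right) \left(1 - -66\right) + \left(15 - 5 \sqrt{2}\right)\right) = - 156 \left(\left(-3\right) \left(-6\right) \left(1 + 66\right) + \left(15 - 5 \sqrt{2}\right)\right) = - 156 \left(\left(-3\right) \left(-6\right) 67 + \left(15 - 5 \sqrt{2}\right)\right) = - 156 \left(1206 + \left(15 - 5 \sqrt{2}\right)\right) = - 156 \left(1221 - 5 \sqrt{2}\right) = -190476 + 780 \sqrt{2}$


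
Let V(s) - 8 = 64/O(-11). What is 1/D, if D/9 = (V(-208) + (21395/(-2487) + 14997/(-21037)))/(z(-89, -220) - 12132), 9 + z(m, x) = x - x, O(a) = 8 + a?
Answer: 23526118877/394990358 ≈ 59.561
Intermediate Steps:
z(m, x) = -9 (z(m, x) = -9 + (x - x) = -9 + 0 = -9)
V(s) = -40/3 (V(s) = 8 + 64/(8 - 11) = 8 + 64/(-3) = 8 + 64*(-⅓) = 8 - 64/3 = -40/3)
D = 394990358/23526118877 (D = 9*((-40/3 + (21395/(-2487) + 14997/(-21037)))/(-9 - 12132)) = 9*((-40/3 + (21395*(-1/2487) + 14997*(-1/21037)))/(-12141)) = 9*((-40/3 + (-21395/2487 - 14997/21037))*(-1/12141)) = 9*((-40/3 - 487384154/52319019)*(-1/12141)) = 9*(-394990358/17439673*(-1/12141)) = 9*(394990358/211735069893) = 394990358/23526118877 ≈ 0.016789)
1/D = 1/(394990358/23526118877) = 23526118877/394990358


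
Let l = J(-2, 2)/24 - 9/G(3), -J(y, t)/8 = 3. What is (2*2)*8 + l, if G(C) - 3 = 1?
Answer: 115/4 ≈ 28.750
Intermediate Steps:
J(y, t) = -24 (J(y, t) = -8*3 = -24)
G(C) = 4 (G(C) = 3 + 1 = 4)
l = -13/4 (l = -24/24 - 9/4 = -24*1/24 - 9*¼ = -1 - 9/4 = -13/4 ≈ -3.2500)
(2*2)*8 + l = (2*2)*8 - 13/4 = 4*8 - 13/4 = 32 - 13/4 = 115/4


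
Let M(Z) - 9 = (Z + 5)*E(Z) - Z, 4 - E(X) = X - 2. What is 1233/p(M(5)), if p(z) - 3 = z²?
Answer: 1233/199 ≈ 6.1960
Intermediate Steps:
E(X) = 6 - X (E(X) = 4 - (X - 2) = 4 - (-2 + X) = 4 + (2 - X) = 6 - X)
M(Z) = 9 - Z + (5 + Z)*(6 - Z) (M(Z) = 9 + ((Z + 5)*(6 - Z) - Z) = 9 + ((5 + Z)*(6 - Z) - Z) = 9 + (-Z + (5 + Z)*(6 - Z)) = 9 - Z + (5 + Z)*(6 - Z))
p(z) = 3 + z²
1233/p(M(5)) = 1233/(3 + (39 - 1*5²)²) = 1233/(3 + (39 - 1*25)²) = 1233/(3 + (39 - 25)²) = 1233/(3 + 14²) = 1233/(3 + 196) = 1233/199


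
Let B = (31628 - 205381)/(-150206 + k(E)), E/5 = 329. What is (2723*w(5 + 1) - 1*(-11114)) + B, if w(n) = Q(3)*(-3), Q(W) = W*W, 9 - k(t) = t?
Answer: -9475829941/151842 ≈ -62406.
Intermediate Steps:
E = 1645 (E = 5*329 = 1645)
k(t) = 9 - t
Q(W) = W²
w(n) = -27 (w(n) = 3²*(-3) = 9*(-3) = -27)
B = 173753/151842 (B = (31628 - 205381)/(-150206 + (9 - 1*1645)) = -173753/(-150206 + (9 - 1645)) = -173753/(-150206 - 1636) = -173753/(-151842) = -173753*(-1/151842) = 173753/151842 ≈ 1.1443)
(2723*w(5 + 1) - 1*(-11114)) + B = (2723*(-27) - 1*(-11114)) + 173753/151842 = (-73521 + 11114) + 173753/151842 = -62407 + 173753/151842 = -9475829941/151842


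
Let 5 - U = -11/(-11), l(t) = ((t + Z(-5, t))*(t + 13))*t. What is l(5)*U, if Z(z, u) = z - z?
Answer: 1800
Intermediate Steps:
Z(z, u) = 0
l(t) = t²*(13 + t) (l(t) = ((t + 0)*(t + 13))*t = (t*(13 + t))*t = t²*(13 + t))
U = 4 (U = 5 - (-11)/(-11) = 5 - (-11)*(-1)/11 = 5 - 1*1 = 5 - 1 = 4)
l(5)*U = (5²*(13 + 5))*4 = (25*18)*4 = 450*4 = 1800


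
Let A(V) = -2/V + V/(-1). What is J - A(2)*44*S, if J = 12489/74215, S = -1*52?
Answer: -509399271/74215 ≈ -6863.8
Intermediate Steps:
A(V) = -V - 2/V (A(V) = -2/V + V*(-1) = -2/V - V = -V - 2/V)
S = -52
J = 12489/74215 (J = 12489*(1/74215) = 12489/74215 ≈ 0.16828)
J - A(2)*44*S = 12489/74215 - (-1*2 - 2/2)*44*(-52) = 12489/74215 - (-2 - 2*1/2)*44*(-52) = 12489/74215 - (-2 - 1)*44*(-52) = 12489/74215 - (-3*44)*(-52) = 12489/74215 - (-132)*(-52) = 12489/74215 - 1*6864 = 12489/74215 - 6864 = -509399271/74215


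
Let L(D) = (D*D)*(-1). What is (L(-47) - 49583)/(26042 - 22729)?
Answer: -51792/3313 ≈ -15.633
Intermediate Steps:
L(D) = -D² (L(D) = D²*(-1) = -D²)
(L(-47) - 49583)/(26042 - 22729) = (-1*(-47)² - 49583)/(26042 - 22729) = (-1*2209 - 49583)/3313 = (-2209 - 49583)*(1/3313) = -51792*1/3313 = -51792/3313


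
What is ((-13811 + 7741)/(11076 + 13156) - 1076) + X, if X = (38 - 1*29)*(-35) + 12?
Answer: -16710999/12116 ≈ -1379.3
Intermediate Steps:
X = -303 (X = (38 - 29)*(-35) + 12 = 9*(-35) + 12 = -315 + 12 = -303)
((-13811 + 7741)/(11076 + 13156) - 1076) + X = ((-13811 + 7741)/(11076 + 13156) - 1076) - 303 = (-6070/24232 - 1076) - 303 = (-6070*1/24232 - 1076) - 303 = (-3035/12116 - 1076) - 303 = -13039851/12116 - 303 = -16710999/12116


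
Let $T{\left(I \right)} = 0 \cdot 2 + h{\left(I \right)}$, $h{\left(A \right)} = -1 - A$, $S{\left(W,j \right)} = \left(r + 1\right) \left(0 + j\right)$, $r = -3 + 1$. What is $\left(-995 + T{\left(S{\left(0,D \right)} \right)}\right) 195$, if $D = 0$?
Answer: $-194220$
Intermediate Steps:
$r = -2$
$S{\left(W,j \right)} = - j$ ($S{\left(W,j \right)} = \left(-2 + 1\right) \left(0 + j\right) = - j$)
$T{\left(I \right)} = -1 - I$ ($T{\left(I \right)} = 0 \cdot 2 - \left(1 + I\right) = 0 - \left(1 + I\right) = -1 - I$)
$\left(-995 + T{\left(S{\left(0,D \right)} \right)}\right) 195 = \left(-995 - \left(1 - 0\right)\right) 195 = \left(-995 - 1\right) 195 = \left(-996\right) 195 = -194220$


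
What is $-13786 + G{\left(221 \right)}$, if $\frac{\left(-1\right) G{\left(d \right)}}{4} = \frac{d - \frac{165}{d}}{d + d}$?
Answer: $- \frac{673419378}{48841} \approx -13788.0$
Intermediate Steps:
$G{\left(d \right)} = - \frac{2 \left(d - \frac{165}{d}\right)}{d}$ ($G{\left(d \right)} = - 4 \frac{d - \frac{165}{d}}{d + d} = - 4 \frac{d - \frac{165}{d}}{2 d} = - \frac{2 \left(d - \frac{165}{d}\right)}{d}$)
$-13786 + G{\left(221 \right)} = -13786 - \left(2 - \frac{330}{48841}\right) = -13786 + \left(-2 + 330 \cdot \frac{1}{48841}\right) = -13786 + \left(-2 + \frac{330}{48841}\right) = -13786 - \frac{97352}{48841} = - \frac{673419378}{48841}$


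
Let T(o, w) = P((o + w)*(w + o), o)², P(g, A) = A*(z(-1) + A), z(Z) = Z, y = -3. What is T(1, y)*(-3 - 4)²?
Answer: 0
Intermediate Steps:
P(g, A) = A*(-1 + A)
T(o, w) = o²*(-1 + o)² (T(o, w) = (o*(-1 + o))² = o²*(-1 + o)²)
T(1, y)*(-3 - 4)² = (1²*(-1 + 1)²)*(-3 - 4)² = (1*0²)*(-7)² = (1*0)*49 = 0*49 = 0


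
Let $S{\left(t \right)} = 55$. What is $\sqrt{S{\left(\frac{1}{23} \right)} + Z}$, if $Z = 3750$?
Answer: $\sqrt{3805} \approx 61.685$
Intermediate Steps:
$\sqrt{S{\left(\frac{1}{23} \right)} + Z} = \sqrt{55 + 3750} = \sqrt{3805}$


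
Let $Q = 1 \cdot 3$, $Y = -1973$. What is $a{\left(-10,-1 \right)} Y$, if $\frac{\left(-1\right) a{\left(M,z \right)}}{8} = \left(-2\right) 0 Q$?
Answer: $0$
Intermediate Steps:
$Q = 3$
$a{\left(M,z \right)} = 0$ ($a{\left(M,z \right)} = - 8 \left(-2\right) 0 \cdot 3 = - 8 \cdot 0 \cdot 3 = \left(-8\right) 0 = 0$)
$a{\left(-10,-1 \right)} Y = 0 \left(-1973\right) = 0$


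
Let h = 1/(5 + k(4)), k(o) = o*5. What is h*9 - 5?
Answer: -116/25 ≈ -4.6400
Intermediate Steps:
k(o) = 5*o
h = 1/25 (h = 1/(5 + 5*4) = 1/(5 + 20) = 1/25 ≈ 0.040000)
h*9 - 5 = (1/25)*9 - 5 = 9/25 - 5 = -116/25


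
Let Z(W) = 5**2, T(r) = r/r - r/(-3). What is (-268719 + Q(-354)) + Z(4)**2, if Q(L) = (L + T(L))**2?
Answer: -46253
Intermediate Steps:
T(r) = 1 + r/3 (T(r) = 1 - r*(-1/3) = 1 + r/3)
Q(L) = (1 + 4*L/3)**2 (Q(L) = (L + (1 + L/3))**2 = (1 + 4*L/3)**2)
Z(W) = 25
(-268719 + Q(-354)) + Z(4)**2 = (-268719 + (3 + 4*(-354))**2/9) + 25**2 = (-268719 + (3 - 1416)**2/9) + 625 = (-268719 + (1/9)*(-1413)**2) + 625 = (-268719 + (1/9)*1996569) + 625 = (-268719 + 221841) + 625 = -46878 + 625 = -46253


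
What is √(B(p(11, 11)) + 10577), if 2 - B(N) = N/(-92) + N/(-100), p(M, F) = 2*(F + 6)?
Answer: √139916659/115 ≈ 102.86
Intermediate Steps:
p(M, F) = 12 + 2*F (p(M, F) = 2*(6 + F) = 12 + 2*F)
B(N) = 2 + 12*N/575 (B(N) = 2 - (N/(-92) + N/(-100)) = 2 - (N*(-1/92) + N*(-1/100)) = 2 - (-N/92 - N/100) = 2 - (-12)*N/575 = 2 + 12*N/575)
√(B(p(11, 11)) + 10577) = √((2 + 12*(12 + 2*11)/575) + 10577) = √((2 + 12*(12 + 22)/575) + 10577) = √((2 + (12/575)*34) + 10577) = √((2 + 408/575) + 10577) = √(1558/575 + 10577) = √(6083333/575) = √139916659/115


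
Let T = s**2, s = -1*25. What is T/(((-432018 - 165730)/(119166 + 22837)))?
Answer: -88751875/597748 ≈ -148.48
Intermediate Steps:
s = -25
T = 625 (T = (-25)**2 = 625)
T/(((-432018 - 165730)/(119166 + 22837))) = 625/(((-432018 - 165730)/(119166 + 22837))) = 625/((-597748/142003)) = 625/((-597748*1/142003)) = 625/(-597748/142003) = 625*(-142003/597748) = -88751875/597748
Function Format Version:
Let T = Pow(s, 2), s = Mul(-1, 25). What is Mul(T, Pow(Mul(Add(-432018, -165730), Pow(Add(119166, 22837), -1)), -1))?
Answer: Rational(-88751875, 597748) ≈ -148.48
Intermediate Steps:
s = -25
T = 625 (T = Pow(-25, 2) = 625)
Mul(T, Pow(Mul(Add(-432018, -165730), Pow(Add(119166, 22837), -1)), -1)) = Mul(625, Pow(Mul(Add(-432018, -165730), Pow(Add(119166, 22837), -1)), -1)) = Mul(625, Pow(Mul(-597748, Pow(142003, -1)), -1)) = Mul(625, Pow(Mul(-597748, Rational(1, 142003)), -1)) = Mul(625, Pow(Rational(-597748, 142003), -1)) = Mul(625, Rational(-142003, 597748)) = Rational(-88751875, 597748)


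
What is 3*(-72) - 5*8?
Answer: -256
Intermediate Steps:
3*(-72) - 5*8 = -216 - 40 = -256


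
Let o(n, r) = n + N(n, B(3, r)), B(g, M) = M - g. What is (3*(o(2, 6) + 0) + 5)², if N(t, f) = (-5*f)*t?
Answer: 6241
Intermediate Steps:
N(t, f) = -5*f*t
o(n, r) = n - 5*n*(-3 + r) (o(n, r) = n - 5*(r - 1*3)*n = n - 5*(r - 3)*n = n - 5*(-3 + r)*n = n - 5*n*(-3 + r))
(3*(o(2, 6) + 0) + 5)² = (3*(2*(16 - 5*6) + 0) + 5)² = (3*(2*(16 - 30) + 0) + 5)² = (3*(2*(-14) + 0) + 5)² = (3*(-28 + 0) + 5)² = (3*(-28) + 5)² = (-84 + 5)² = (-79)² = 6241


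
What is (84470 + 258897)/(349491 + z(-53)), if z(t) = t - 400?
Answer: 343367/349038 ≈ 0.98375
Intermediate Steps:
z(t) = -400 + t
(84470 + 258897)/(349491 + z(-53)) = (84470 + 258897)/(349491 + (-400 - 53)) = 343367/(349491 - 453) = 343367/349038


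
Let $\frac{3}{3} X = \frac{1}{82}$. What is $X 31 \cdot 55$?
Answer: $\frac{1705}{82} \approx 20.793$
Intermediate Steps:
$X = \frac{1}{82} \approx 0.012195$
$X 31 \cdot 55 = \frac{1}{82} \cdot 31 \cdot 55 = \frac{31}{82} \cdot 55 = \frac{1705}{82}$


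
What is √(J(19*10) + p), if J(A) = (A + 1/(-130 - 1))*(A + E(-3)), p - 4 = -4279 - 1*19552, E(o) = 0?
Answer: √210592063/131 ≈ 110.78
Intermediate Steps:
p = -23827 (p = 4 + (-4279 - 1*19552) = 4 + (-4279 - 19552) = 4 - 23831 = -23827)
J(A) = A*(-1/131 + A) (J(A) = (A + 1/(-130 - 1))*(A + 0) = (A + 1/(-131))*A = (A - 1/131)*A = (-1/131 + A)*A = A*(-1/131 + A))
√(J(19*10) + p) = √((19*10)*(-1/131 + 19*10) - 23827) = √(190*(-1/131 + 190) - 23827) = √(190*(24889/131) - 23827) = √(4728910/131 - 23827) = √(1607573/131) = √210592063/131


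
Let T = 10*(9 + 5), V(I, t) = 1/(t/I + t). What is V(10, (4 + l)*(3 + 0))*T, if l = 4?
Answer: 175/33 ≈ 5.3030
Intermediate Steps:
V(I, t) = 1/(t + t/I)
T = 140 (T = 10*14 = 140)
V(10, (4 + l)*(3 + 0))*T = (10/((((4 + 4)*(3 + 0)))*(1 + 10)))*140 = (10/((8*3)*11))*140 = (10*(1/11)/24)*140 = (10*(1/24)*(1/11))*140 = (5/132)*140 = 175/33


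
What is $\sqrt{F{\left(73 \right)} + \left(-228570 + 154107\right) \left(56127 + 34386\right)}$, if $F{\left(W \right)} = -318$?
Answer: $i \sqrt{6739869837} \approx 82097.0 i$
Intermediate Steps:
$\sqrt{F{\left(73 \right)} + \left(-228570 + 154107\right) \left(56127 + 34386\right)} = \sqrt{-318 + \left(-228570 + 154107\right) \left(56127 + 34386\right)} = \sqrt{-318 - 6739869519} = \sqrt{-6739869837} = i \sqrt{6739869837}$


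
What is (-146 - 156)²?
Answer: 91204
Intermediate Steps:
(-146 - 156)² = (-302)² = 91204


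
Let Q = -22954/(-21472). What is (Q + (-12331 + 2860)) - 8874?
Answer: -196940443/10736 ≈ -18344.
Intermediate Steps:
Q = 11477/10736 (Q = -22954*(-1/21472) = 11477/10736 ≈ 1.0690)
(Q + (-12331 + 2860)) - 8874 = (11477/10736 + (-12331 + 2860)) - 8874 = (11477/10736 - 9471) - 8874 = -101669179/10736 - 8874 = -196940443/10736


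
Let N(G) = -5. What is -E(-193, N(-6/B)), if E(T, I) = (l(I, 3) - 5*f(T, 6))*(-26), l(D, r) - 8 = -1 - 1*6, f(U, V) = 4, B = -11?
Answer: -494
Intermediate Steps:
l(D, r) = 1 (l(D, r) = 8 + (-1 - 1*6) = 8 + (-1 - 6) = 8 - 7 = 1)
E(T, I) = 494 (E(T, I) = (1 - 5*4)*(-26) = (1 - 20)*(-26) = -19*(-26) = 494)
-E(-193, N(-6/B)) = -1*494 = -494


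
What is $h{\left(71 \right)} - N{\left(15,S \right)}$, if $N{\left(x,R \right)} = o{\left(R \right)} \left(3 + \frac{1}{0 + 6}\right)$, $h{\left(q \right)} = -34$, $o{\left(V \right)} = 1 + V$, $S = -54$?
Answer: $\frac{803}{6} \approx 133.83$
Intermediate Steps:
$N{\left(x,R \right)} = \frac{19}{6} + \frac{19 R}{6}$ ($N{\left(x,R \right)} = \left(1 + R\right) \left(3 + \frac{1}{0 + 6}\right) = \left(1 + R\right) \left(3 + \frac{1}{6}\right) = \left(1 + R\right) \frac{19}{6} = \frac{19}{6} + \frac{19 R}{6}$)
$h{\left(71 \right)} - N{\left(15,S \right)} = -34 - \left(\frac{19}{6} + \frac{19}{6} \left(-54\right)\right) = -34 - \left(\frac{19}{6} - 171\right) = -34 - - \frac{1007}{6} = -34 + \frac{1007}{6} = \frac{803}{6}$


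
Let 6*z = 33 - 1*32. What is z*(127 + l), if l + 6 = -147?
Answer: -13/3 ≈ -4.3333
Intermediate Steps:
z = ⅙ (z = (33 - 1*32)/6 = (33 - 32)/6 = (⅙)*1 = ⅙ ≈ 0.16667)
l = -153 (l = -6 - 147 = -153)
z*(127 + l) = (127 - 153)/6 = (⅙)*(-26) = -13/3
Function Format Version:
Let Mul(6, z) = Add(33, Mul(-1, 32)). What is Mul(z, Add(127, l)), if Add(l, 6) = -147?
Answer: Rational(-13, 3) ≈ -4.3333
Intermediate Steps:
z = Rational(1, 6) (z = Mul(Rational(1, 6), Add(33, Mul(-1, 32))) = Mul(Rational(1, 6), Add(33, -32)) = Mul(Rational(1, 6), 1) = Rational(1, 6) ≈ 0.16667)
l = -153 (l = Add(-6, -147) = -153)
Mul(z, Add(127, l)) = Mul(Rational(1, 6), Add(127, -153)) = Mul(Rational(1, 6), -26) = Rational(-13, 3)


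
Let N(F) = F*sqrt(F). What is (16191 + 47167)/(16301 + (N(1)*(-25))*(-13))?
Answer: 31679/8313 ≈ 3.8108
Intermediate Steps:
N(F) = F**(3/2)
(16191 + 47167)/(16301 + (N(1)*(-25))*(-13)) = (16191 + 47167)/(16301 + (1**(3/2)*(-25))*(-13)) = 63358/(16301 + (1*(-25))*(-13)) = 63358/(16301 - 25*(-13)) = 63358/(16301 + 325) = 63358/16626 = 63358*(1/16626) = 31679/8313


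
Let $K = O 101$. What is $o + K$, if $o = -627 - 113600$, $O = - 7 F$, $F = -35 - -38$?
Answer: $-116348$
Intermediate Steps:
$F = 3$ ($F = -35 + 38 = 3$)
$O = -21$ ($O = \left(-7\right) 3 = -21$)
$K = -2121$ ($K = \left(-21\right) 101 = -2121$)
$o = -114227$ ($o = -627 - 113600 = -114227$)
$o + K = -114227 - 2121 = -116348$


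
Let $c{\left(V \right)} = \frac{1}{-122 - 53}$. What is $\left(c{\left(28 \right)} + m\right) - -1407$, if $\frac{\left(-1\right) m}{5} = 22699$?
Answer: $- \frac{19615401}{175} \approx -1.1209 \cdot 10^{5}$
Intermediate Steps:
$m = -113495$ ($m = \left(-5\right) 22699 = -113495$)
$c{\left(V \right)} = - \frac{1}{175}$ ($c{\left(V \right)} = \frac{1}{-175} = - \frac{1}{175}$)
$\left(c{\left(28 \right)} + m\right) - -1407 = \left(- \frac{1}{175} - 113495\right) - -1407 = - \frac{19861626}{175} + 1407 = - \frac{19615401}{175}$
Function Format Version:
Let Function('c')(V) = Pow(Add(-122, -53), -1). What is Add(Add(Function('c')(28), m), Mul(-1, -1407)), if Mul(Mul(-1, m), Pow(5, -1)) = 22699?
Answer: Rational(-19615401, 175) ≈ -1.1209e+5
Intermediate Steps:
m = -113495 (m = Mul(-5, 22699) = -113495)
Function('c')(V) = Rational(-1, 175) (Function('c')(V) = Pow(-175, -1) = Rational(-1, 175))
Add(Add(Function('c')(28), m), Mul(-1, -1407)) = Add(Add(Rational(-1, 175), -113495), Mul(-1, -1407)) = Add(Rational(-19861626, 175), 1407) = Rational(-19615401, 175)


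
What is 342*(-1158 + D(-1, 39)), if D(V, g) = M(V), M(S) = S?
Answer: -396378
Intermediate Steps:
D(V, g) = V
342*(-1158 + D(-1, 39)) = 342*(-1158 - 1) = 342*(-1159) = -396378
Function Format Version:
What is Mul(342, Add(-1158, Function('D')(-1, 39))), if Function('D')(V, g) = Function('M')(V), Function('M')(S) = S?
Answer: -396378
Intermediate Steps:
Function('D')(V, g) = V
Mul(342, Add(-1158, Function('D')(-1, 39))) = Mul(342, Add(-1158, -1)) = Mul(342, -1159) = -396378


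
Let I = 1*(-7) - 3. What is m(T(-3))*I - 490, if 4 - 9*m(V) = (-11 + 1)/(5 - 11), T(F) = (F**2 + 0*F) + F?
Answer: -13300/27 ≈ -492.59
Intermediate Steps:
T(F) = F + F**2 (T(F) = (F**2 + 0) + F = F**2 + F = F + F**2)
m(V) = 7/27 (m(V) = 4/9 - (-11 + 1)/(9*(5 - 11)) = 4/9 - (-10)/(9*(-6)) = 4/9 - (-10)*(-1)/(9*6) = 4/9 - 1/9*5/3 = 4/9 - 5/27 = 7/27)
I = -10 (I = -7 - 3 = -10)
m(T(-3))*I - 490 = (7/27)*(-10) - 490 = -70/27 - 490 = -13300/27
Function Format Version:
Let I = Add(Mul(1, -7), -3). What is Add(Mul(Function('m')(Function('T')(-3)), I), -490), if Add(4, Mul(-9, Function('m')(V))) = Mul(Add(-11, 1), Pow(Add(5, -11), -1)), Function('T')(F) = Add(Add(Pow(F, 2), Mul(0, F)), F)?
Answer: Rational(-13300, 27) ≈ -492.59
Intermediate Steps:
Function('T')(F) = Add(F, Pow(F, 2)) (Function('T')(F) = Add(Add(Pow(F, 2), 0), F) = Add(Pow(F, 2), F) = Add(F, Pow(F, 2)))
Function('m')(V) = Rational(7, 27) (Function('m')(V) = Add(Rational(4, 9), Mul(Rational(-1, 9), Mul(Add(-11, 1), Pow(Add(5, -11), -1)))) = Add(Rational(4, 9), Mul(Rational(-1, 9), Mul(-10, Pow(-6, -1)))) = Add(Rational(4, 9), Mul(Rational(-1, 9), Mul(-10, Rational(-1, 6)))) = Add(Rational(4, 9), Mul(Rational(-1, 9), Rational(5, 3))) = Add(Rational(4, 9), Rational(-5, 27)) = Rational(7, 27))
I = -10 (I = Add(-7, -3) = -10)
Add(Mul(Function('m')(Function('T')(-3)), I), -490) = Add(Mul(Rational(7, 27), -10), -490) = Add(Rational(-70, 27), -490) = Rational(-13300, 27)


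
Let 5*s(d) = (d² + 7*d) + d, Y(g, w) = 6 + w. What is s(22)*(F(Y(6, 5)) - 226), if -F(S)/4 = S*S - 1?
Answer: -93192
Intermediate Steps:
s(d) = d²/5 + 8*d/5 (s(d) = ((d² + 7*d) + d)/5 = (d² + 8*d)/5 = d²/5 + 8*d/5)
F(S) = 4 - 4*S² (F(S) = -4*(S*S - 1) = -4*(S² - 1) = -4*(-1 + S²) = 4 - 4*S²)
s(22)*(F(Y(6, 5)) - 226) = ((⅕)*22*(8 + 22))*((4 - 4*(6 + 5)²) - 226) = ((⅕)*22*30)*((4 - 4*11²) - 226) = 132*((4 - 4*121) - 226) = 132*((4 - 484) - 226) = 132*(-480 - 226) = 132*(-706) = -93192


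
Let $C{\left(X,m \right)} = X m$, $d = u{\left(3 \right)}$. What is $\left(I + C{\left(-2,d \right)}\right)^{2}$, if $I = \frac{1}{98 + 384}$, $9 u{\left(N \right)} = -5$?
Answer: $\frac{23319241}{18818244} \approx 1.2392$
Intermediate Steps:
$u{\left(N \right)} = - \frac{5}{9}$ ($u{\left(N \right)} = \frac{1}{9} \left(-5\right) = - \frac{5}{9}$)
$d = - \frac{5}{9} \approx -0.55556$
$I = \frac{1}{482} \approx 0.0020747$
$\left(I + C{\left(-2,d \right)}\right)^{2} = \left(\frac{1}{482} - - \frac{10}{9}\right)^{2} = \left(\frac{1}{482} + \frac{10}{9}\right)^{2} = \left(\frac{4829}{4338}\right)^{2} = \frac{23319241}{18818244}$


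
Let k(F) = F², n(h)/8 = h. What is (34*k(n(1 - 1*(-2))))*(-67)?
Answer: -1312128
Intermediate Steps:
n(h) = 8*h
(34*k(n(1 - 1*(-2))))*(-67) = (34*(8*(1 - 1*(-2)))²)*(-67) = (34*(8*(1 + 2))²)*(-67) = (34*(8*3)²)*(-67) = (34*24²)*(-67) = (34*576)*(-67) = 19584*(-67) = -1312128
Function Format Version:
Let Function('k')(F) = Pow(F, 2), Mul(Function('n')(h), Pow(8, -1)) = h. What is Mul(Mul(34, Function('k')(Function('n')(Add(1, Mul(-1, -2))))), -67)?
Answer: -1312128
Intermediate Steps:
Function('n')(h) = Mul(8, h)
Mul(Mul(34, Function('k')(Function('n')(Add(1, Mul(-1, -2))))), -67) = Mul(Mul(34, Pow(Mul(8, Add(1, Mul(-1, -2))), 2)), -67) = Mul(Mul(34, Pow(Mul(8, Add(1, 2)), 2)), -67) = Mul(Mul(34, Pow(Mul(8, 3), 2)), -67) = Mul(Mul(34, Pow(24, 2)), -67) = Mul(Mul(34, 576), -67) = Mul(19584, -67) = -1312128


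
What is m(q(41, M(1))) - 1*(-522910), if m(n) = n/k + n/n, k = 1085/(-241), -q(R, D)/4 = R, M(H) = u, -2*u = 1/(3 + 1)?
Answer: 567397959/1085 ≈ 5.2295e+5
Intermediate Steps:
u = -⅛ (u = -1/(2*(3 + 1)) = -½/4 = -½*¼ = -⅛ ≈ -0.12500)
M(H) = -⅛
q(R, D) = -4*R
k = -1085/241 (k = 1085*(-1/241) = -1085/241 ≈ -4.5021)
m(n) = 1 - 241*n/1085 (m(n) = n/(-1085/241) + n/n = n*(-241/1085) + 1 = -241*n/1085 + 1 = 1 - 241*n/1085)
m(q(41, M(1))) - 1*(-522910) = (1 - (-964)*41/1085) - 1*(-522910) = (1 - 241/1085*(-164)) + 522910 = (1 + 39524/1085) + 522910 = 40609/1085 + 522910 = 567397959/1085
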